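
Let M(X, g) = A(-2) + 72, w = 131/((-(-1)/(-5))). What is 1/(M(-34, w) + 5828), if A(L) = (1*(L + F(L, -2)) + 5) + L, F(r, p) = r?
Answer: 1/5899 ≈ 0.00016952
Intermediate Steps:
A(L) = 5 + 3*L (A(L) = (1*(L + L) + 5) + L = (1*(2*L) + 5) + L = (2*L + 5) + L = (5 + 2*L) + L = 5 + 3*L)
w = -655 (w = 131/((-(-1)*(-1)/5)) = 131/((-1*⅕)) = 131/(-⅕) = 131*(-5) = -655)
M(X, g) = 71 (M(X, g) = (5 + 3*(-2)) + 72 = (5 - 6) + 72 = -1 + 72 = 71)
1/(M(-34, w) + 5828) = 1/(71 + 5828) = 1/5899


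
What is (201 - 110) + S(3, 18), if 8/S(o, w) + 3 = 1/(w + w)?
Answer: 9449/107 ≈ 88.308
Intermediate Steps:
S(o, w) = 8/(-3 + 1/(2*w)) (S(o, w) = 8/(-3 + 1/(w + w)) = 8/(-3 + 1/(2*w)))
(201 - 110) + S(3, 18) = (201 - 110) - 16*18/(-1 + 6*18) = 91 - 16*18/(-1 + 108) = 91 - 16*18/107 = 91 - 16*18*1/107 = 91 - 288/107 = 9449/107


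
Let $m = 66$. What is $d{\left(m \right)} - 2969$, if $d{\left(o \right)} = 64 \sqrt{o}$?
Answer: $-2969 + 64 \sqrt{66} \approx -2449.1$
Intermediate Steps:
$d{\left(m \right)} - 2969 = 64 \sqrt{66} - 2969 = -2969 + 64 \sqrt{66}$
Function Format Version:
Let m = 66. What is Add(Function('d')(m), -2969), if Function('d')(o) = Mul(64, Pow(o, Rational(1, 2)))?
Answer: Add(-2969, Mul(64, Pow(66, Rational(1, 2)))) ≈ -2449.1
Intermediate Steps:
Add(Function('d')(m), -2969) = Add(Mul(64, Pow(66, Rational(1, 2))), -2969) = Add(-2969, Mul(64, Pow(66, Rational(1, 2))))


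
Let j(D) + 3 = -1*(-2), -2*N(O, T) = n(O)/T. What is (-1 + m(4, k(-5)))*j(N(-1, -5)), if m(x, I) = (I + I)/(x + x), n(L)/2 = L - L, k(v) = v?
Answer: 9/4 ≈ 2.2500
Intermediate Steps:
n(L) = 0 (n(L) = 2*(L - L) = 2*0 = 0)
m(x, I) = I/x (m(x, I) = (2*I)/((2*x)) = (2*I)*(1/(2*x)) = I/x)
N(O, T) = 0 (N(O, T) = -0/T = -½*0 = 0)
j(D) = -1 (j(D) = -3 - 1*(-2) = -3 + 2 = -1)
(-1 + m(4, k(-5)))*j(N(-1, -5)) = (-1 - 5/4)*(-1) = -9/4*(-1) = 9/4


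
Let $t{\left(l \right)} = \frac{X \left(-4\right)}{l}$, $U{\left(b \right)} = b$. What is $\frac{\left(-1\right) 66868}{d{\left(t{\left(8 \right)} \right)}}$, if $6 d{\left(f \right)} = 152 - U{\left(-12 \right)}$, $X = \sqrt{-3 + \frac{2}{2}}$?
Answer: $- \frac{100302}{41} \approx -2446.4$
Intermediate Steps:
$X = i \sqrt{2}$ ($X = \sqrt{-3 + 2 \cdot \frac{1}{2}} = \sqrt{-3 + 1} = \sqrt{-2} = i \sqrt{2} \approx 1.4142 i$)
$t{\left(l \right)} = - \frac{4 i \sqrt{2}}{l}$ ($t{\left(l \right)} = \frac{i \sqrt{2} \left(-4\right)}{l} = \frac{\left(-4\right) i \sqrt{2}}{l} = - \frac{4 i \sqrt{2}}{l}$)
$d{\left(f \right)} = \frac{82}{3}$ ($d{\left(f \right)} = \frac{152 - -12}{6} = \frac{152 + 12}{6} = \frac{1}{6} \cdot 164 = \frac{82}{3}$)
$\frac{\left(-1\right) 66868}{d{\left(t{\left(8 \right)} \right)}} = \frac{\left(-1\right) 66868}{\frac{82}{3}} = \left(-66868\right) \frac{3}{82} = - \frac{100302}{41}$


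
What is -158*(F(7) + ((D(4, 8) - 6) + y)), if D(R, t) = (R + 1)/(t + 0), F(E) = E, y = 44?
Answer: -28835/4 ≈ -7208.8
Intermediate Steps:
D(R, t) = (1 + R)/t
-158*(F(7) + ((D(4, 8) - 6) + y)) = -158*(7 + (((1 + 4)/8 - 6) + 44)) = -158*(7 + (((⅛)*5 - 6) + 44)) = -158*(7 + ((5/8 - 6) + 44)) = -158*(7 + (-43/8 + 44)) = -158*(7 + 309/8) = -158*365/8 = -28835/4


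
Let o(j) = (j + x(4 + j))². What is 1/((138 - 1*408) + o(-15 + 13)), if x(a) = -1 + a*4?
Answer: -1/245 ≈ -0.0040816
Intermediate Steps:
x(a) = -1 + 4*a
o(j) = (15 + 5*j)² (o(j) = (j + (-1 + 4*(4 + j)))² = (j + (-1 + (16 + 4*j)))² = (j + (15 + 4*j))² = (15 + 5*j)²)
1/((138 - 1*408) + o(-15 + 13)) = 1/((138 - 1*408) + 25*(3 + (-15 + 13))²) = 1/((138 - 408) + 25*(3 - 2)²) = 1/(-270 + 25*1²) = 1/(-270 + 25*1) = 1/(-270 + 25) = 1/(-245) = -1/245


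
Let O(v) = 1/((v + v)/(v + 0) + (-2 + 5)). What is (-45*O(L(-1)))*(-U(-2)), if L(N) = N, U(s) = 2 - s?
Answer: 36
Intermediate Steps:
O(v) = 1/5 (O(v) = 1/((2*v)/v + 3) = 1/(2 + 3) = 1/5)
(-45*O(L(-1)))*(-U(-2)) = (-45*1/5)*(-(2 - 1*(-2))) = -(-9)*(2 + 2) = -(-9)*4 = -9*(-4) = 36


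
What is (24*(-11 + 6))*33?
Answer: -3960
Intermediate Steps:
(24*(-11 + 6))*33 = (24*(-5))*33 = -120*33 = -3960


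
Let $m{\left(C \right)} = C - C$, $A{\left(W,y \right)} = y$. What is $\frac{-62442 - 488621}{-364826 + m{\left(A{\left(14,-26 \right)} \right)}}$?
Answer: $\frac{551063}{364826} \approx 1.5105$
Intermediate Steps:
$m{\left(C \right)} = 0$
$\frac{-62442 - 488621}{-364826 + m{\left(A{\left(14,-26 \right)} \right)}} = \frac{-62442 - 488621}{-364826 + 0} = - \frac{551063}{-364826} = \left(-551063\right) \left(- \frac{1}{364826}\right) = \frac{551063}{364826}$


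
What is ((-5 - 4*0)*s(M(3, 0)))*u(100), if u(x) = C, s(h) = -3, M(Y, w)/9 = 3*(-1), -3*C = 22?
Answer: -110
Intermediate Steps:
C = -22/3 (C = -1/3*22 = -22/3 ≈ -7.3333)
M(Y, w) = -27 (M(Y, w) = 9*(3*(-1)) = 9*(-3) = -27)
u(x) = -22/3
((-5 - 4*0)*s(M(3, 0)))*u(100) = ((-5 - 4*0)*(-3))*(-22/3) = ((-5 + 0)*(-3))*(-22/3) = -5*(-3)*(-22/3) = 15*(-22/3) = -110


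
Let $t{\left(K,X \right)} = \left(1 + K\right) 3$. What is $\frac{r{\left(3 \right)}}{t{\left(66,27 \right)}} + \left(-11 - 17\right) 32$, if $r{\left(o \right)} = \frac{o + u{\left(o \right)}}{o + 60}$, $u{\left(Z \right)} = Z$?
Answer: $- \frac{3782014}{4221} \approx -896.0$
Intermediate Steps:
$t{\left(K,X \right)} = 3 + 3 K$
$r{\left(o \right)} = \frac{2 o}{60 + o}$ ($r{\left(o \right)} = \frac{o + o}{o + 60} = \frac{2 o}{60 + o}$)
$\frac{r{\left(3 \right)}}{t{\left(66,27 \right)}} + \left(-11 - 17\right) 32 = \frac{2 \cdot 3 \frac{1}{60 + 3}}{3 + 3 \cdot 66} + \left(-11 - 17\right) 32 = \frac{2 \cdot 3 \cdot \frac{1}{63}}{3 + 198} - 896 = \frac{2 \cdot 3 \cdot \frac{1}{63}}{201} - 896 = \frac{2}{21} \cdot \frac{1}{201} - 896 = \frac{2}{4221} - 896 = - \frac{3782014}{4221}$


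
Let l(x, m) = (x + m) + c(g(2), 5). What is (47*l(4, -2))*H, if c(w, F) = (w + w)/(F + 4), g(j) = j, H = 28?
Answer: 28952/9 ≈ 3216.9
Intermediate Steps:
c(w, F) = 2*w/(4 + F) (c(w, F) = (2*w)/(4 + F) = 2*w/(4 + F))
l(x, m) = 4/9 + m + x (l(x, m) = (x + m) + 2*2/(4 + 5) = (m + x) + 2*2/9 = (m + x) + 2*2*(⅑) = (m + x) + 4/9 = 4/9 + m + x)
(47*l(4, -2))*H = (47*(4/9 - 2 + 4))*28 = (47*(22/9))*28 = (1034/9)*28 = 28952/9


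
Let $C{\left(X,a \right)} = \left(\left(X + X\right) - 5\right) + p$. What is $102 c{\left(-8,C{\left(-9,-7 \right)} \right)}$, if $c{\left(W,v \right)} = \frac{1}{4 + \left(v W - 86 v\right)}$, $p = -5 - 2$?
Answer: $\frac{51}{1412} \approx 0.036119$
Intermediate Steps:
$p = -7$
$C{\left(X,a \right)} = -12 + 2 X$ ($C{\left(X,a \right)} = \left(\left(X + X\right) - 5\right) - 7 = \left(2 X - 5\right) - 7 = \left(-5 + 2 X\right) - 7 = -12 + 2 X$)
$c{\left(W,v \right)} = \frac{1}{4 - 86 v + W v}$ ($c{\left(W,v \right)} = \frac{1}{4 + \left(W v - 86 v\right)} = \frac{1}{4 + \left(- 86 v + W v\right)} = \frac{1}{4 - 86 v + W v}$)
$102 c{\left(-8,C{\left(-9,-7 \right)} \right)} = \frac{102}{4 - 86 \left(-12 + 2 \left(-9\right)\right) - 8 \left(-12 + 2 \left(-9\right)\right)} = \frac{102}{4 - 86 \left(-12 - 18\right) - 8 \left(-12 - 18\right)} = \frac{102}{4 - -2580 - -240} = \frac{102}{4 + 2580 + 240} = \frac{102}{2824} = 102 \cdot \frac{1}{2824} = \frac{51}{1412}$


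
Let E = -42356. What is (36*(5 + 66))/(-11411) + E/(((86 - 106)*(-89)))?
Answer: -121968499/5077895 ≈ -24.020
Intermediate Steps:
(36*(5 + 66))/(-11411) + E/(((86 - 106)*(-89))) = (36*(5 + 66))/(-11411) - 42356*(-1/(89*(86 - 106))) = (36*71)*(-1/11411) - 42356/((-20*(-89))) = 2556*(-1/11411) - 42356/1780 = -2556/11411 - 42356*1/1780 = -2556/11411 - 10589/445 = -121968499/5077895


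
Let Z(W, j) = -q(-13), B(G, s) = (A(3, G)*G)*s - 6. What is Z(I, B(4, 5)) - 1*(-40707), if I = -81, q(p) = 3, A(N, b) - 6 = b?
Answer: 40704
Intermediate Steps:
A(N, b) = 6 + b
B(G, s) = -6 + G*s*(6 + G) (B(G, s) = ((6 + G)*G)*s - 6 = (G*(6 + G))*s - 6 = G*s*(6 + G) - 6 = -6 + G*s*(6 + G))
Z(W, j) = -3 (Z(W, j) = -1*3 = -3)
Z(I, B(4, 5)) - 1*(-40707) = -3 - 1*(-40707) = -3 + 40707 = 40704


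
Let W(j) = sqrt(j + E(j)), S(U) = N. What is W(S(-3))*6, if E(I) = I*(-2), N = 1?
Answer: 6*I ≈ 6.0*I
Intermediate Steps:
S(U) = 1
E(I) = -2*I
W(j) = sqrt(-j) (W(j) = sqrt(j - 2*j) = sqrt(-j))
W(S(-3))*6 = sqrt(-1*1)*6 = sqrt(-1)*6 = I*6 = 6*I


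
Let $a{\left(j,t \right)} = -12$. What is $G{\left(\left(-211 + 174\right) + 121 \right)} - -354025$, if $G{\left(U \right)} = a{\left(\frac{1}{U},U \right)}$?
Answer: $354013$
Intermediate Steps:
$G{\left(U \right)} = -12$
$G{\left(\left(-211 + 174\right) + 121 \right)} - -354025 = -12 - -354025 = -12 + 354025 = 354013$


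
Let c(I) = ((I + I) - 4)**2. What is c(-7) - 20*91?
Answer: -1496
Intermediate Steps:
c(I) = (-4 + 2*I)**2 (c(I) = (2*I - 4)**2 = (-4 + 2*I)**2)
c(-7) - 20*91 = 4*(-2 - 7)**2 - 20*91 = 4*(-9)**2 - 1820 = 4*81 - 1820 = 324 - 1820 = -1496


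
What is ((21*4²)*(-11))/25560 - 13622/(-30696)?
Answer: 543347/1816180 ≈ 0.29917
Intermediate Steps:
((21*4²)*(-11))/25560 - 13622/(-30696) = ((21*16)*(-11))*(1/25560) - 13622*(-1/30696) = (336*(-11))*(1/25560) + 6811/15348 = -3696*1/25560 + 6811/15348 = -154/1065 + 6811/15348 = 543347/1816180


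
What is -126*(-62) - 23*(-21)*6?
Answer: 10710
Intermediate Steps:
-126*(-62) - 23*(-21)*6 = 7812 - (-483)*6 = 7812 - 1*(-2898) = 7812 + 2898 = 10710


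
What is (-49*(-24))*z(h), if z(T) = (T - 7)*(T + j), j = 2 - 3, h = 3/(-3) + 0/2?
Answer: 18816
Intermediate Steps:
h = -1 (h = 3*(-1/3) + 0*(1/2) = -1 + 0 = -1)
j = -1
z(T) = (-1 + T)*(-7 + T) (z(T) = (T - 7)*(T - 1) = (-7 + T)*(-1 + T) = (-1 + T)*(-7 + T))
(-49*(-24))*z(h) = (-49*(-24))*(7 + (-1)**2 - 8*(-1)) = 1176*(7 + 1 + 8) = 1176*16 = 18816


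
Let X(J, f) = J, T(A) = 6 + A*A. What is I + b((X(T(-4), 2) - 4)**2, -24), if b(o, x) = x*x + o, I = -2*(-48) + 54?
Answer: 1050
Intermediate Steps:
T(A) = 6 + A**2
I = 150 (I = 96 + 54 = 150)
b(o, x) = o + x**2 (b(o, x) = x**2 + o = o + x**2)
I + b((X(T(-4), 2) - 4)**2, -24) = 150 + (((6 + (-4)**2) - 4)**2 + (-24)**2) = 150 + (((6 + 16) - 4)**2 + 576) = 150 + ((22 - 4)**2 + 576) = 150 + (18**2 + 576) = 150 + (324 + 576) = 150 + 900 = 1050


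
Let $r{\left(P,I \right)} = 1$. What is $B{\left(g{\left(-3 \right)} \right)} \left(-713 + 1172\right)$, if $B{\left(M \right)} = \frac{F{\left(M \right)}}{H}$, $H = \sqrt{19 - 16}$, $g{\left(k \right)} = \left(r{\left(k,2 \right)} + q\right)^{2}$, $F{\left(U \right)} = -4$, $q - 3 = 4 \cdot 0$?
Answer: $- 612 \sqrt{3} \approx -1060.0$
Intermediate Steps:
$q = 3$ ($q = 3 + 4 \cdot 0 = 3 + 0 = 3$)
$g{\left(k \right)} = 16$ ($g{\left(k \right)} = \left(1 + 3\right)^{2} = 4^{2} = 16$)
$H = \sqrt{3} \approx 1.732$
$B{\left(M \right)} = - \frac{4 \sqrt{3}}{3}$ ($B{\left(M \right)} = - \frac{4}{\sqrt{3}} = - 4 \frac{\sqrt{3}}{3} = - \frac{4 \sqrt{3}}{3}$)
$B{\left(g{\left(-3 \right)} \right)} \left(-713 + 1172\right) = - \frac{4 \sqrt{3}}{3} \left(-713 + 1172\right) = - \frac{4 \sqrt{3}}{3} \cdot 459 = - 612 \sqrt{3}$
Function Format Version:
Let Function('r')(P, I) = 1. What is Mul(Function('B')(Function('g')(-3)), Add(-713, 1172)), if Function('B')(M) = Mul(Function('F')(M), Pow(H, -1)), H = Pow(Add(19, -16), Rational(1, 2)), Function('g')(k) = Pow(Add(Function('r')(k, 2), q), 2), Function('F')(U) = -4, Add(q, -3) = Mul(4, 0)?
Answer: Mul(-612, Pow(3, Rational(1, 2))) ≈ -1060.0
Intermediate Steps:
q = 3 (q = Add(3, Mul(4, 0)) = Add(3, 0) = 3)
Function('g')(k) = 16 (Function('g')(k) = Pow(Add(1, 3), 2) = Pow(4, 2) = 16)
H = Pow(3, Rational(1, 2)) ≈ 1.7320
Function('B')(M) = Mul(Rational(-4, 3), Pow(3, Rational(1, 2))) (Function('B')(M) = Mul(-4, Pow(Pow(3, Rational(1, 2)), -1)) = Mul(-4, Mul(Rational(1, 3), Pow(3, Rational(1, 2)))) = Mul(Rational(-4, 3), Pow(3, Rational(1, 2))))
Mul(Function('B')(Function('g')(-3)), Add(-713, 1172)) = Mul(Mul(Rational(-4, 3), Pow(3, Rational(1, 2))), Add(-713, 1172)) = Mul(Mul(Rational(-4, 3), Pow(3, Rational(1, 2))), 459) = Mul(-612, Pow(3, Rational(1, 2)))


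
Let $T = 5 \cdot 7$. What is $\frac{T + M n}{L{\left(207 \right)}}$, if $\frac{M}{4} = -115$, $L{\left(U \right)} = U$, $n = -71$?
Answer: $\frac{32695}{207} \approx 157.95$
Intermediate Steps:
$T = 35$
$M = -460$ ($M = 4 \left(-115\right) = -460$)
$\frac{T + M n}{L{\left(207 \right)}} = \frac{35 - -32660}{207} = \left(35 + 32660\right) \frac{1}{207} = 32695 \cdot \frac{1}{207} = \frac{32695}{207}$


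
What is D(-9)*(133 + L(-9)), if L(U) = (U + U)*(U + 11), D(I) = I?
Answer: -873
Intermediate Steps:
L(U) = 2*U*(11 + U) (L(U) = (2*U)*(11 + U) = 2*U*(11 + U))
D(-9)*(133 + L(-9)) = -9*(133 + 2*(-9)*(11 - 9)) = -9*(133 + 2*(-9)*2) = -9*(133 - 36) = -9*97 = -873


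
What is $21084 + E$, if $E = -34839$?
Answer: $-13755$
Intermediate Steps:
$21084 + E = 21084 - 34839 = -13755$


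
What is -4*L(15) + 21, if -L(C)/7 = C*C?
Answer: 6321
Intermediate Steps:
L(C) = -7*C**2 (L(C) = -7*C*C = -7*C**2)
-4*L(15) + 21 = -(-28)*15**2 + 21 = -(-28)*225 + 21 = -4*(-1575) + 21 = 6300 + 21 = 6321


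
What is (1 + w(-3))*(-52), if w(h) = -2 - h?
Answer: -104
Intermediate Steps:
(1 + w(-3))*(-52) = (1 + (-2 - 1*(-3)))*(-52) = (1 + (-2 + 3))*(-52) = (1 + 1)*(-52) = 2*(-52) = -104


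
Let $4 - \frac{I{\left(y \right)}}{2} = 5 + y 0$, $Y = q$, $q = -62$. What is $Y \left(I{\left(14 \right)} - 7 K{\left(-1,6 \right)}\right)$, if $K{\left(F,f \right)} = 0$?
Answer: $124$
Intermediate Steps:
$Y = -62$
$I{\left(y \right)} = -2$ ($I{\left(y \right)} = 8 - 2 \left(5 + y 0\right) = 8 - 2 \left(5 + 0\right) = 8 - 10 = -2$)
$Y \left(I{\left(14 \right)} - 7 K{\left(-1,6 \right)}\right) = - 62 \left(-2 - 0\right) = - 62 \left(-2 + 0\right) = \left(-62\right) \left(-2\right) = 124$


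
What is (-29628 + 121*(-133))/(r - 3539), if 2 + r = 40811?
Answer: -45721/37270 ≈ -1.2268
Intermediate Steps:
r = 40809 (r = -2 + 40811 = 40809)
(-29628 + 121*(-133))/(r - 3539) = (-29628 + 121*(-133))/(40809 - 3539) = (-29628 - 16093)/37270 = -45721*1/37270 = -45721/37270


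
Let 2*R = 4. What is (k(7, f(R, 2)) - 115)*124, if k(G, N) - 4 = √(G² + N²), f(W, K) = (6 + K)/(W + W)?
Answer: -13764 + 124*√53 ≈ -12861.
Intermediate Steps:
R = 2 (R = (½)*4 = 2)
f(W, K) = (6 + K)/(2*W) (f(W, K) = (6 + K)/((2*W)) = (6 + K)*(1/(2*W)) = (6 + K)/(2*W))
k(G, N) = 4 + √(G² + N²)
(k(7, f(R, 2)) - 115)*124 = ((4 + √(7² + ((½)*(6 + 2)/2)²)) - 115)*124 = ((4 + √(49 + ((½)*(½)*8)²)) - 115)*124 = ((4 + √(49 + 2²)) - 115)*124 = ((4 + √(49 + 4)) - 115)*124 = ((4 + √53) - 115)*124 = (-111 + √53)*124 = -13764 + 124*√53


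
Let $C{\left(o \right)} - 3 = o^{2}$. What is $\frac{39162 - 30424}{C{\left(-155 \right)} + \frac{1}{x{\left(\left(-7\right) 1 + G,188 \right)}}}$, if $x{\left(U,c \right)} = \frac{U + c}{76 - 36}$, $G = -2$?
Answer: $\frac{782051}{2150526} \approx 0.36366$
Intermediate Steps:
$x{\left(U,c \right)} = \frac{U}{40} + \frac{c}{40}$ ($x{\left(U,c \right)} = \frac{U + c}{40} = \left(U + c\right) \frac{1}{40} = \frac{U}{40} + \frac{c}{40}$)
$C{\left(o \right)} = 3 + o^{2}$
$\frac{39162 - 30424}{C{\left(-155 \right)} + \frac{1}{x{\left(\left(-7\right) 1 + G,188 \right)}}} = \frac{39162 - 30424}{\left(3 + \left(-155\right)^{2}\right) + \frac{1}{\frac{\left(-7\right) 1 - 2}{40} + \frac{1}{40} \cdot 188}} = \frac{8738}{\left(3 + 24025\right) + \frac{1}{\frac{-7 - 2}{40} + \frac{47}{10}}} = \frac{8738}{24028 + \frac{1}{\frac{1}{40} \left(-9\right) + \frac{47}{10}}} = \frac{8738}{24028 + \frac{1}{- \frac{9}{40} + \frac{47}{10}}} = \frac{8738}{24028 + \frac{1}{\frac{179}{40}}} = \frac{8738}{24028 + \frac{40}{179}} = \frac{8738}{\frac{4301052}{179}} = 8738 \cdot \frac{179}{4301052} = \frac{782051}{2150526}$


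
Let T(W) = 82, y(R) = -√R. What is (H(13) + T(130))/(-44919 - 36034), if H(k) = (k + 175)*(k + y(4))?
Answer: -2150/80953 ≈ -0.026559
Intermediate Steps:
H(k) = (-2 + k)*(175 + k) (H(k) = (k + 175)*(k - √4) = (175 + k)*(k - 1*2) = (175 + k)*(k - 2) = (175 + k)*(-2 + k) = (-2 + k)*(175 + k))
(H(13) + T(130))/(-44919 - 36034) = ((-350 + 13² + 173*13) + 82)/(-44919 - 36034) = ((-350 + 169 + 2249) + 82)/(-80953) = (2068 + 82)*(-1/80953) = 2150*(-1/80953) = -2150/80953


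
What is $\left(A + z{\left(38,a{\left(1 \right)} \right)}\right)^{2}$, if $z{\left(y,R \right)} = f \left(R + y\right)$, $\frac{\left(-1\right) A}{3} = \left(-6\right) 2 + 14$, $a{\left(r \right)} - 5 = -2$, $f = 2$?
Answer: $5776$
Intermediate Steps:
$a{\left(r \right)} = 3$ ($a{\left(r \right)} = 5 - 2 = 3$)
$A = -6$ ($A = - 3 \left(\left(-6\right) 2 + 14\right) = - 3 \left(-12 + 14\right) = \left(-3\right) 2 = -6$)
$z{\left(y,R \right)} = 2 R + 2 y$ ($z{\left(y,R \right)} = 2 \left(R + y\right) = 2 R + 2 y$)
$\left(A + z{\left(38,a{\left(1 \right)} \right)}\right)^{2} = \left(-6 + \left(2 \cdot 3 + 2 \cdot 38\right)\right)^{2} = \left(-6 + \left(6 + 76\right)\right)^{2} = \left(-6 + 82\right)^{2} = 76^{2} = 5776$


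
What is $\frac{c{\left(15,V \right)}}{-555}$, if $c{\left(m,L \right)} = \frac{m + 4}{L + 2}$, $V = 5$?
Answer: $- \frac{19}{3885} \approx -0.0048906$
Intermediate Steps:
$c{\left(m,L \right)} = \frac{4 + m}{2 + L}$
$\frac{c{\left(15,V \right)}}{-555} = \frac{\frac{1}{2 + 5} \left(4 + 15\right)}{-555} = \frac{1}{7} \cdot 19 \left(- \frac{1}{555}\right) = \frac{19}{7} \left(- \frac{1}{555}\right) = - \frac{19}{3885}$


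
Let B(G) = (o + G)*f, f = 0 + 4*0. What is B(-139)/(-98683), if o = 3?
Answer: 0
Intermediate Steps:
f = 0 (f = 0 + 0 = 0)
B(G) = 0 (B(G) = (3 + G)*0 = 0)
B(-139)/(-98683) = 0/(-98683) = 0*(-1/98683) = 0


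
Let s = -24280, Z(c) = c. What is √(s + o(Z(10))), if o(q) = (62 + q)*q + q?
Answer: 5*I*√942 ≈ 153.46*I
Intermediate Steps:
o(q) = q + q*(62 + q) (o(q) = q*(62 + q) + q = q + q*(62 + q))
√(s + o(Z(10))) = √(-24280 + 10*(63 + 10)) = √(-24280 + 10*73) = √(-24280 + 730) = √(-23550) = 5*I*√942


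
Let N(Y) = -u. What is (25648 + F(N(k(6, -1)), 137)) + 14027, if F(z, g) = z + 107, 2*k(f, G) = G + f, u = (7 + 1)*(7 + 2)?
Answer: 39710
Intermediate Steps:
u = 72 (u = 8*9 = 72)
k(f, G) = G/2 + f/2 (k(f, G) = (G + f)/2 = G/2 + f/2)
N(Y) = -72 (N(Y) = -1*72 = -72)
F(z, g) = 107 + z
(25648 + F(N(k(6, -1)), 137)) + 14027 = (25648 + (107 - 72)) + 14027 = (25648 + 35) + 14027 = 25683 + 14027 = 39710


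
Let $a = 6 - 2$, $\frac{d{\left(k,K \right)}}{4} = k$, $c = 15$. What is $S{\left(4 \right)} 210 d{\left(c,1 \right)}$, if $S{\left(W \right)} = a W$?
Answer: $201600$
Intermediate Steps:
$d{\left(k,K \right)} = 4 k$
$a = 4$ ($a = 6 - 2 = 4$)
$S{\left(W \right)} = 4 W$
$S{\left(4 \right)} 210 d{\left(c,1 \right)} = 4 \cdot 4 \cdot 210 \cdot 4 \cdot 15 = 16 \cdot 210 \cdot 60 = 3360 \cdot 60 = 201600$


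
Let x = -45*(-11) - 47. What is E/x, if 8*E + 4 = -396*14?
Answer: -1387/896 ≈ -1.5480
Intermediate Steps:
E = -1387/2 (E = -1/2 + (-396*14)/8 = -1/2 + (1/8)*(-5544) = -1/2 - 693 = -1387/2 ≈ -693.50)
x = 448 (x = 495 - 47 = 448)
E/x = -1387/2/448 = -1387/2*1/448 = -1387/896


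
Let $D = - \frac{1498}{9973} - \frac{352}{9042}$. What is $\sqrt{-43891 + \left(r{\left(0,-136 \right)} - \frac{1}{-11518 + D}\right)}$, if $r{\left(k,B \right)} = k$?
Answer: $\frac{29 i \sqrt{11632770824009251498}}{472119400} \approx 209.5 i$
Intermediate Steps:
$D = - \frac{775246}{4098903}$ ($D = \left(-1498\right) \frac{1}{9973} - \frac{16}{411} = - \frac{1498}{9973} - \frac{16}{411} = - \frac{775246}{4098903} \approx -0.18914$)
$\sqrt{-43891 + \left(r{\left(0,-136 \right)} - \frac{1}{-11518 + D}\right)} = \sqrt{-43891 + \left(0 - \frac{1}{-11518 - \frac{775246}{4098903}}\right)} = \sqrt{-43891 + \left(0 - \frac{1}{- \frac{47211940000}{4098903}}\right)} = \sqrt{-43891 + \left(0 - - \frac{4098903}{47211940000}\right)} = \sqrt{-43891 + \left(0 + \frac{4098903}{47211940000}\right)} = \sqrt{-43891 + \frac{4098903}{47211940000}} = \sqrt{- \frac{2072179254441097}{47211940000}} = \frac{29 i \sqrt{11632770824009251498}}{472119400}$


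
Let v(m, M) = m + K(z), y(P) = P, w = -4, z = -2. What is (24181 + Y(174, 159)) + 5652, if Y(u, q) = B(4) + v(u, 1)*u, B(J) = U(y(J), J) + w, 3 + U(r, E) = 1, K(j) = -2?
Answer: 59755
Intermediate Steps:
U(r, E) = -2 (U(r, E) = -3 + 1 = -2)
v(m, M) = -2 + m (v(m, M) = m - 2 = -2 + m)
B(J) = -6 (B(J) = -2 - 4 = -6)
Y(u, q) = -6 + u*(-2 + u) (Y(u, q) = -6 + (-2 + u)*u = -6 + u*(-2 + u))
(24181 + Y(174, 159)) + 5652 = (24181 + (-6 + 174*(-2 + 174))) + 5652 = (24181 + (-6 + 174*172)) + 5652 = (24181 + (-6 + 29928)) + 5652 = (24181 + 29922) + 5652 = 54103 + 5652 = 59755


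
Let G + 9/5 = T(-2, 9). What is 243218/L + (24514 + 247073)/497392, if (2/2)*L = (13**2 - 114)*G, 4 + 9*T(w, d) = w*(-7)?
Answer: -1088679575937/169610672 ≈ -6418.7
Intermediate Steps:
T(w, d) = -4/9 - 7*w/9 (T(w, d) = -4/9 + (w*(-7))/9 = -4/9 + (-7*w)/9 = -4/9 - 7*w/9)
G = -31/45 (G = -9/5 + (-4/9 - 7/9*(-2)) = -9/5 + (-4/9 + 14/9) = -9/5 + 10/9 = -31/45 ≈ -0.68889)
L = -341/9 (L = (13**2 - 114)*(-31/45) = (169 - 114)*(-31/45) = 55*(-31/45) = -341/9 ≈ -37.889)
243218/L + (24514 + 247073)/497392 = 243218/(-341/9) + (24514 + 247073)/497392 = 243218*(-9/341) + 271587*(1/497392) = -2188962/341 + 271587/497392 = -1088679575937/169610672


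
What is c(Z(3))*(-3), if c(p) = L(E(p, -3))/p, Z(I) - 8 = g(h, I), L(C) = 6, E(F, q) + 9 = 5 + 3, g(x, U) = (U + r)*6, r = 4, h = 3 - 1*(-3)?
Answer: -9/25 ≈ -0.36000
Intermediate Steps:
h = 6 (h = 3 + 3 = 6)
g(x, U) = 24 + 6*U (g(x, U) = (U + 4)*6 = (4 + U)*6 = 24 + 6*U)
E(F, q) = -1 (E(F, q) = -9 + (5 + 3) = -9 + 8 = -1)
Z(I) = 32 + 6*I (Z(I) = 8 + (24 + 6*I) = 32 + 6*I)
c(p) = 6/p
c(Z(3))*(-3) = (6/(32 + 6*3))*(-3) = (6/(32 + 18))*(-3) = (6/50)*(-3) = (6*(1/50))*(-3) = (3/25)*(-3) = -9/25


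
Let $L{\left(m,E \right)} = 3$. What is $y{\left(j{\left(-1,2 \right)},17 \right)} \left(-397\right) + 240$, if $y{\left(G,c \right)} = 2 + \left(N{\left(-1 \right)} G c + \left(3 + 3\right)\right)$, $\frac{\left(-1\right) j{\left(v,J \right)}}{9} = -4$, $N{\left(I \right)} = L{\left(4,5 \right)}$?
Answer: $-731828$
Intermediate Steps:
$N{\left(I \right)} = 3$
$j{\left(v,J \right)} = 36$ ($j{\left(v,J \right)} = \left(-9\right) \left(-4\right) = 36$)
$y{\left(G,c \right)} = 8 + 3 G c$ ($y{\left(G,c \right)} = 2 + \left(3 G c + \left(3 + 3\right)\right) = 2 + \left(3 G c + 6\right) = 2 + \left(6 + 3 G c\right) = 8 + 3 G c$)
$y{\left(j{\left(-1,2 \right)},17 \right)} \left(-397\right) + 240 = \left(8 + 3 \cdot 36 \cdot 17\right) \left(-397\right) + 240 = \left(8 + 1836\right) \left(-397\right) + 240 = 1844 \left(-397\right) + 240 = -732068 + 240 = -731828$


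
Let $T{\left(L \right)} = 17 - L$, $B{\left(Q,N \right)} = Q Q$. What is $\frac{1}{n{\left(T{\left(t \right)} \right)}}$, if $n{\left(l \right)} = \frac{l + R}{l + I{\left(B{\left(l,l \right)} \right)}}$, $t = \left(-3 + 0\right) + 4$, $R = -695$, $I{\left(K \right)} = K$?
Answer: $- \frac{272}{679} \approx -0.40059$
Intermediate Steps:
$B{\left(Q,N \right)} = Q^{2}$
$t = 1$ ($t = -3 + 4 = 1$)
$n{\left(l \right)} = \frac{-695 + l}{l + l^{2}}$ ($n{\left(l \right)} = \frac{l - 695}{l + l^{2}} = \frac{-695 + l}{l + l^{2}}$)
$\frac{1}{n{\left(T{\left(t \right)} \right)}} = \frac{1}{\frac{1}{17 - 1} \frac{1}{1 + \left(17 - 1\right)} \left(-695 + \left(17 - 1\right)\right)} = \frac{1}{\frac{1}{16} \frac{1}{1 + 16} \left(-695 + 16\right)} = \frac{1}{\frac{1}{16} \cdot \frac{1}{17} \left(-679\right)} = \frac{1}{- \frac{679}{272}} = - \frac{272}{679}$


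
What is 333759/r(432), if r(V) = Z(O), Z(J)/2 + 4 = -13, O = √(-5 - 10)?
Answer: -333759/34 ≈ -9816.4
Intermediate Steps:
O = I*√15 (O = √(-15) = I*√15 ≈ 3.873*I)
Z(J) = -34 (Z(J) = -8 + 2*(-13) = -8 - 26 = -34)
r(V) = -34
333759/r(432) = 333759/(-34) = 333759*(-1/34) = -333759/34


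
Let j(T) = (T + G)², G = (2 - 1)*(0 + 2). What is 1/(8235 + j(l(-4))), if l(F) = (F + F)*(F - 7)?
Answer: 1/16335 ≈ 6.1218e-5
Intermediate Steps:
l(F) = 2*F*(-7 + F) (l(F) = (2*F)*(-7 + F) = 2*F*(-7 + F))
G = 2 (G = 1*2 = 2)
j(T) = (2 + T)² (j(T) = (T + 2)² = (2 + T)²)
1/(8235 + j(l(-4))) = 1/(8235 + (2 + 2*(-4)*(-7 - 4))²) = 1/(8235 + (2 + 2*(-4)*(-11))²) = 1/(8235 + (2 + 88)²) = 1/(8235 + 90²) = 1/(8235 + 8100) = 1/16335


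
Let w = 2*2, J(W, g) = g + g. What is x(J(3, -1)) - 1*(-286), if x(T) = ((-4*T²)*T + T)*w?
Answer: 406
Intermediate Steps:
J(W, g) = 2*g
w = 4
x(T) = -16*T³ + 4*T (x(T) = ((-4*T²)*T + T)*4 = (-4*T³ + T)*4 = (T - 4*T³)*4 = -16*T³ + 4*T)
x(J(3, -1)) - 1*(-286) = (-16*(2*(-1))³ + 4*(2*(-1))) - 1*(-286) = (-16*(-2)³ + 4*(-2)) + 286 = (-16*(-8) - 8) + 286 = (128 - 8) + 286 = 120 + 286 = 406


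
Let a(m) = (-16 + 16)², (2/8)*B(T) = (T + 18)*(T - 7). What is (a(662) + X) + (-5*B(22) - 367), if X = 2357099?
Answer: 2344732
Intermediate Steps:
B(T) = 4*(-7 + T)*(18 + T) (B(T) = 4*((T + 18)*(T - 7)) = 4*((18 + T)*(-7 + T)) = 4*((-7 + T)*(18 + T)) = 4*(-7 + T)*(18 + T))
a(m) = 0 (a(m) = 0² = 0)
(a(662) + X) + (-5*B(22) - 367) = (0 + 2357099) + (-5*(-504 + 4*22² + 44*22) - 367) = 2357099 + (-5*(-504 + 4*484 + 968) - 367) = 2357099 + (-5*(-504 + 1936 + 968) - 367) = 2357099 + (-5*2400 - 367) = 2357099 + (-12000 - 367) = 2357099 - 12367 = 2344732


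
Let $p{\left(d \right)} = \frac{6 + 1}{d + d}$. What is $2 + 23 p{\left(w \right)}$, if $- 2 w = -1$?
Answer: $163$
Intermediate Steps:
$w = \frac{1}{2}$ ($w = \left(- \frac{1}{2}\right) \left(-1\right) = \frac{1}{2} \approx 0.5$)
$p{\left(d \right)} = \frac{7}{2 d}$
$2 + 23 p{\left(w \right)} = 2 + 23 \frac{7 \frac{1}{\frac{1}{2}}}{2} = 2 + 23 \cdot \frac{7}{2} \cdot 2 = 2 + 23 \cdot 7 = 2 + 161 = 163$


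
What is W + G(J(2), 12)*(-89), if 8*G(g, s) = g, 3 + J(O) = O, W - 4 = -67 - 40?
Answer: -735/8 ≈ -91.875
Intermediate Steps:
W = -103 (W = 4 + (-67 - 40) = 4 - 107 = -103)
J(O) = -3 + O
G(g, s) = g/8
W + G(J(2), 12)*(-89) = -103 + ((-3 + 2)/8)*(-89) = -103 + ((⅛)*(-1))*(-89) = -103 - ⅛*(-89) = -103 + 89/8 = -735/8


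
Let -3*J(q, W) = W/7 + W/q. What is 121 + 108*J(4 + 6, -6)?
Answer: 6071/35 ≈ 173.46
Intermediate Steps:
J(q, W) = -W/21 - W/(3*q) (J(q, W) = -(W/7 + W/q)/3 = -W/21 - W/(3*q))
121 + 108*J(4 + 6, -6) = 121 + 108*(-1/21*(-6)*(7 + (4 + 6))/(4 + 6)) = 121 + 108*(-1/21*(-6)*(7 + 10)/10) = 121 + 108*(-1/21*(-6)*⅒*17) = 121 + 108*(17/35) = 121 + 1836/35 = 6071/35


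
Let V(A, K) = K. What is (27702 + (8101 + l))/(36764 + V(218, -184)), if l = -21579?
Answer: 3556/9145 ≈ 0.38885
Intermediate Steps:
(27702 + (8101 + l))/(36764 + V(218, -184)) = (27702 + (8101 - 21579))/(36764 - 184) = (27702 - 13478)/36580 = 14224*(1/36580) = 3556/9145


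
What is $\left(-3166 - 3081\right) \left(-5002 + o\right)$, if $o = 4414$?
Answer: $3673236$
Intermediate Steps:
$\left(-3166 - 3081\right) \left(-5002 + o\right) = \left(-3166 - 3081\right) \left(-5002 + 4414\right) = \left(-6247\right) \left(-588\right) = 3673236$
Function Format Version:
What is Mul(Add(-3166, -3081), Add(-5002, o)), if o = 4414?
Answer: 3673236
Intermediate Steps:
Mul(Add(-3166, -3081), Add(-5002, o)) = Mul(Add(-3166, -3081), Add(-5002, 4414)) = Mul(-6247, -588) = 3673236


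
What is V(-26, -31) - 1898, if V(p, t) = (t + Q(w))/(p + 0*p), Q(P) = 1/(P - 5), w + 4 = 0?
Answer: -221926/117 ≈ -1896.8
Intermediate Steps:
w = -4 (w = -4 + 0 = -4)
Q(P) = 1/(-5 + P)
V(p, t) = (-1/9 + t)/p (V(p, t) = (t + 1/(-5 - 4))/(p + 0*p) = (t + 1/(-9))/(p + 0) = (t - 1/9)/p = (-1/9 + t)/p)
V(-26, -31) - 1898 = (-1/9 - 31)/(-26) - 1898 = -1/26*(-280/9) - 1898 = 140/117 - 1898 = -221926/117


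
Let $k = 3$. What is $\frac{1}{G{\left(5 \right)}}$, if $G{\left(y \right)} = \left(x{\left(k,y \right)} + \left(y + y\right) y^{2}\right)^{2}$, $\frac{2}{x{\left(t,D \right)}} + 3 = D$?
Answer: $\frac{1}{63001} \approx 1.5873 \cdot 10^{-5}$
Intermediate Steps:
$x{\left(t,D \right)} = \frac{2}{-3 + D}$
$G{\left(y \right)} = \left(2 y^{3} + \frac{2}{-3 + y}\right)^{2}$ ($G{\left(y \right)} = \left(\frac{2}{-3 + y} + \left(y + y\right) y^{2}\right)^{2} = \left(\frac{2}{-3 + y} + 2 y y^{2}\right)^{2} = \left(\frac{2}{-3 + y} + 2 y^{3}\right)^{2} = \left(2 y^{3} + \frac{2}{-3 + y}\right)^{2}$)
$\frac{1}{G{\left(5 \right)}} = \frac{1}{4 \left(1 + 5^{3} \left(-3 + 5\right)\right)^{2} \frac{1}{\left(-3 + 5\right)^{2}}} = \frac{1}{4 \left(1 + 125 \cdot 2\right)^{2} \cdot \frac{1}{4}} = \frac{1}{4 \left(1 + 250\right)^{2} \cdot \frac{1}{4}} = \frac{1}{4 \cdot 251^{2} \cdot \frac{1}{4}} = \frac{1}{4 \cdot 63001 \cdot \frac{1}{4}} = \frac{1}{63001}$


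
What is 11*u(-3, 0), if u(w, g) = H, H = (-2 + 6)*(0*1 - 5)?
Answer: -220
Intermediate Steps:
H = -20 (H = 4*(0 - 5) = 4*(-5) = -20)
u(w, g) = -20
11*u(-3, 0) = 11*(-20) = -220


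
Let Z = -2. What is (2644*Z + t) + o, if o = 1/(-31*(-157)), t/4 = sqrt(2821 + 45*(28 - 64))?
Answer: -25736695/4867 + 4*sqrt(1201) ≈ -5149.4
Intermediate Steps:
t = 4*sqrt(1201) (t = 4*sqrt(2821 + 45*(28 - 64)) = 4*sqrt(2821 + 45*(-36)) = 4*sqrt(2821 - 1620) = 4*sqrt(1201) ≈ 138.62)
o = 1/4867 ≈ 0.00020547
(2644*Z + t) + o = (2644*(-2) + 4*sqrt(1201)) + 1/4867 = (-5288 + 4*sqrt(1201)) + 1/4867 = -25736695/4867 + 4*sqrt(1201)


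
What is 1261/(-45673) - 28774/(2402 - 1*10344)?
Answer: 652090020/181367483 ≈ 3.5954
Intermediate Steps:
1261/(-45673) - 28774/(2402 - 1*10344) = 1261*(-1/45673) - 28774/(2402 - 10344) = -1261/45673 - 28774/(-7942) = -1261/45673 - 28774*(-1/7942) = -1261/45673 + 14387/3971 = 652090020/181367483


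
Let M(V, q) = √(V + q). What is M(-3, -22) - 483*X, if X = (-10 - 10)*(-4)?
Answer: -38640 + 5*I ≈ -38640.0 + 5.0*I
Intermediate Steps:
X = 80 (X = -20*(-4) = 80)
M(-3, -22) - 483*X = √(-3 - 22) - 483*80 = √(-25) - 38640 = 5*I - 38640 = -38640 + 5*I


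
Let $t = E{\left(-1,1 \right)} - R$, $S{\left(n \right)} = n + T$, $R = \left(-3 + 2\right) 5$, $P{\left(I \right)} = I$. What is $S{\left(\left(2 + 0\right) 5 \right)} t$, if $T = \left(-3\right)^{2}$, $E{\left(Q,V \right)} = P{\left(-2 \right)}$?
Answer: $57$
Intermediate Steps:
$E{\left(Q,V \right)} = -2$
$T = 9$
$R = -5$ ($R = \left(-1\right) 5 = -5$)
$S{\left(n \right)} = 9 + n$ ($S{\left(n \right)} = n + 9 = 9 + n$)
$t = 3$ ($t = -2 - -5 = -2 + 5 = 3$)
$S{\left(\left(2 + 0\right) 5 \right)} t = \left(9 + \left(2 + 0\right) 5\right) 3 = \left(9 + 2 \cdot 5\right) 3 = \left(9 + 10\right) 3 = 19 \cdot 3 = 57$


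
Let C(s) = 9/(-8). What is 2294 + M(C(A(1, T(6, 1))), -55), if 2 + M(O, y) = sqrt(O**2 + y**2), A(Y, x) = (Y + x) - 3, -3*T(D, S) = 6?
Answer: 2292 + sqrt(193681)/8 ≈ 2347.0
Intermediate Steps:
T(D, S) = -2 (T(D, S) = -1/3*6 = -2)
A(Y, x) = -3 + Y + x
C(s) = -9/8 (C(s) = 9*(-1/8) = -9/8)
M(O, y) = -2 + sqrt(O**2 + y**2)
2294 + M(C(A(1, T(6, 1))), -55) = 2294 + (-2 + sqrt((-9/8)**2 + (-55)**2)) = 2294 + (-2 + sqrt(81/64 + 3025)) = 2294 + (-2 + sqrt(193681/64)) = 2294 + (-2 + sqrt(193681)/8) = 2292 + sqrt(193681)/8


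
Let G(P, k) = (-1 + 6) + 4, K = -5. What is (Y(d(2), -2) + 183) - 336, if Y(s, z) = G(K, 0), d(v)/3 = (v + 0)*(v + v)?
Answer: -144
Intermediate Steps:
d(v) = 6*v² (d(v) = 3*((v + 0)*(v + v)) = 3*(v*(2*v)) = 3*(2*v²) = 6*v²)
G(P, k) = 9 (G(P, k) = 5 + 4 = 9)
Y(s, z) = 9
(Y(d(2), -2) + 183) - 336 = (9 + 183) - 336 = 192 - 336 = -144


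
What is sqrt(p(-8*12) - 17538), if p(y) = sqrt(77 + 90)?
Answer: sqrt(-17538 + sqrt(167)) ≈ 132.38*I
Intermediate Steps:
p(y) = sqrt(167)
sqrt(p(-8*12) - 17538) = sqrt(sqrt(167) - 17538) = sqrt(-17538 + sqrt(167))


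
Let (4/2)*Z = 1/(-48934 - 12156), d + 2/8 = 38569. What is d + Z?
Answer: 2356164937/61090 ≈ 38569.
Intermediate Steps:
d = 154275/4 (d = -1/4 + 38569 = 154275/4 ≈ 38569.)
Z = -1/122180 (Z = 1/(2*(-48934 - 12156)) = (1/2)/(-61090) = (1/2)*(-1/61090) = -1/122180 ≈ -8.1847e-6)
d + Z = 154275/4 - 1/122180 = 2356164937/61090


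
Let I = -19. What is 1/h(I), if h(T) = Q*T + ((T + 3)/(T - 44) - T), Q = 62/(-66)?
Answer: 693/25712 ≈ 0.026952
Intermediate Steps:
Q = -31/33 (Q = 62*(-1/66) = -31/33 ≈ -0.93939)
h(T) = -64*T/33 + (3 + T)/(-44 + T) (h(T) = -31*T/33 + ((T + 3)/(T - 44) - T) = -31*T/33 + ((3 + T)/(-44 + T) - T) = -31*T/33 + (-T + (3 + T)/(-44 + T)) = -64*T/33 + (3 + T)/(-44 + T))
1/h(I) = 1/((99 - 64*(-19)² + 2849*(-19))/(33*(-44 - 19))) = 1/((1/33)*(99 - 64*361 - 54131)/(-63)) = 1/((1/33)*(-1/63)*(99 - 23104 - 54131)) = 1/((1/33)*(-1/63)*(-77136)) = 1/(25712/693) = 693/25712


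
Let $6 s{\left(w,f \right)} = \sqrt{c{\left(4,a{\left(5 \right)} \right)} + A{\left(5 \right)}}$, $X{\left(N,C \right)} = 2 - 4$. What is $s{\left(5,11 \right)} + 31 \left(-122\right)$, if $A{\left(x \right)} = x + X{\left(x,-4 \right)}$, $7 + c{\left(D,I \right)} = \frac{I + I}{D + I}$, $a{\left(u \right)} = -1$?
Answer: $-3782 + \frac{i \sqrt{42}}{18} \approx -3782.0 + 0.36004 i$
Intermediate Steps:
$X{\left(N,C \right)} = -2$
$c{\left(D,I \right)} = -7 + \frac{2 I}{D + I}$ ($c{\left(D,I \right)} = -7 + \frac{I + I}{D + I} = -7 + \frac{2 I}{D + I}$)
$A{\left(x \right)} = -2 + x$ ($A{\left(x \right)} = x - 2 = -2 + x$)
$s{\left(w,f \right)} = \frac{i \sqrt{42}}{18}$ ($s{\left(w,f \right)} = \frac{\sqrt{\frac{\left(-7\right) 4 - -5}{4 - 1} + \left(-2 + 5\right)}}{6} = \frac{\sqrt{\frac{-28 + 5}{3} + 3}}{6} = \frac{\sqrt{\frac{1}{3} \left(-23\right) + 3}}{6} = \frac{\sqrt{- \frac{23}{3} + 3}}{6} = \frac{\sqrt{- \frac{14}{3}}}{6} = \frac{\frac{1}{3} i \sqrt{42}}{6} = \frac{i \sqrt{42}}{18}$)
$s{\left(5,11 \right)} + 31 \left(-122\right) = \frac{i \sqrt{42}}{18} + 31 \left(-122\right) = \frac{i \sqrt{42}}{18} - 3782 = -3782 + \frac{i \sqrt{42}}{18}$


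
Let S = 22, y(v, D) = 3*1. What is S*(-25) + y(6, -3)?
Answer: -547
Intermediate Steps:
y(v, D) = 3
S*(-25) + y(6, -3) = 22*(-25) + 3 = -550 + 3 = -547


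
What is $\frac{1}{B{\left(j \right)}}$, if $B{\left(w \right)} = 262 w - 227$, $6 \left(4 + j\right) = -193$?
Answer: $- \frac{3}{29108} \approx -0.00010306$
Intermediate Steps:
$j = - \frac{217}{6}$ ($j = -4 + \frac{1}{6} \left(-193\right) = -4 - \frac{193}{6} = - \frac{217}{6} \approx -36.167$)
$B{\left(w \right)} = -227 + 262 w$
$\frac{1}{B{\left(j \right)}} = \frac{1}{-227 + 262 \left(- \frac{217}{6}\right)} = \frac{1}{-227 - \frac{28427}{3}} = \frac{1}{- \frac{29108}{3}} = - \frac{3}{29108}$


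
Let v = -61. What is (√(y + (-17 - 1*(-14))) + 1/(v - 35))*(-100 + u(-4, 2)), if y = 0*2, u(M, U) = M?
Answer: 13/12 - 104*I*√3 ≈ 1.0833 - 180.13*I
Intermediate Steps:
y = 0
(√(y + (-17 - 1*(-14))) + 1/(v - 35))*(-100 + u(-4, 2)) = (√(0 + (-17 - 1*(-14))) + 1/(-61 - 35))*(-100 - 4) = (√(0 + (-17 + 14)) + 1/(-96))*(-104) = (√(0 - 3) - 1/96)*(-104) = (√(-3) - 1/96)*(-104) = (I*√3 - 1/96)*(-104) = (-1/96 + I*√3)*(-104) = 13/12 - 104*I*√3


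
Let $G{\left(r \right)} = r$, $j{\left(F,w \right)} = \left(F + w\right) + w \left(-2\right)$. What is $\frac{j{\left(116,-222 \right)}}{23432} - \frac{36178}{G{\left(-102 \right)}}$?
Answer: $\frac{211939343}{597516} \approx 354.7$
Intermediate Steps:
$j{\left(F,w \right)} = F - w$ ($j{\left(F,w \right)} = \left(F + w\right) - 2 w = F - w$)
$\frac{j{\left(116,-222 \right)}}{23432} - \frac{36178}{G{\left(-102 \right)}} = \frac{116 - -222}{23432} - \frac{36178}{-102} = \left(116 + 222\right) \frac{1}{23432} - - \frac{18089}{51} = 338 \cdot \frac{1}{23432} + \frac{18089}{51} = \frac{169}{11716} + \frac{18089}{51} = \frac{211939343}{597516}$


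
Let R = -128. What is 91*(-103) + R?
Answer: -9501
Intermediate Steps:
91*(-103) + R = 91*(-103) - 128 = -9373 - 128 = -9501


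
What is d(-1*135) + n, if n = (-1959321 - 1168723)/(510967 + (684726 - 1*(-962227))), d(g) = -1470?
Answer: -793817611/539480 ≈ -1471.4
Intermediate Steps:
n = -782011/539480 (n = -3128044/(510967 + (684726 + 962227)) = -3128044/(510967 + 1646953) = -3128044/2157920 = -3128044*1/2157920 = -782011/539480 ≈ -1.4496)
d(-1*135) + n = -1470 - 782011/539480 = -793817611/539480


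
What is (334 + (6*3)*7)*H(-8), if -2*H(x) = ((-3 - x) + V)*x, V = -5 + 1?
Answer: 1840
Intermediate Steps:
V = -4
H(x) = -x*(-7 - x)/2 (H(x) = -((-3 - x) - 4)*x/2 = -(-7 - x)*x/2 = -x*(-7 - x)/2)
(334 + (6*3)*7)*H(-8) = (334 + (6*3)*7)*((½)*(-8)*(7 - 8)) = (334 + 18*7)*((½)*(-8)*(-1)) = (334 + 126)*4 = 460*4 = 1840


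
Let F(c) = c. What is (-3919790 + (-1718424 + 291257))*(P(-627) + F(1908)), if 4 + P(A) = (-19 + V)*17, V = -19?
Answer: -6726471906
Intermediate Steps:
P(A) = -650 (P(A) = -4 + (-19 - 19)*17 = -4 - 38*17 = -4 - 646 = -650)
(-3919790 + (-1718424 + 291257))*(P(-627) + F(1908)) = (-3919790 + (-1718424 + 291257))*(-650 + 1908) = (-3919790 - 1427167)*1258 = -5346957*1258 = -6726471906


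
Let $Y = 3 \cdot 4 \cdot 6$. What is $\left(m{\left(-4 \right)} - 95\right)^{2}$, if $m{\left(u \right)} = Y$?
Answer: $529$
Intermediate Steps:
$Y = 72$ ($Y = 12 \cdot 6 = 72$)
$m{\left(u \right)} = 72$
$\left(m{\left(-4 \right)} - 95\right)^{2} = \left(72 - 95\right)^{2} = \left(-23\right)^{2} = 529$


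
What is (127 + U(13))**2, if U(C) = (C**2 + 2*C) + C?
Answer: 112225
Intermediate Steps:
U(C) = C**2 + 3*C
(127 + U(13))**2 = (127 + 13*(3 + 13))**2 = (127 + 13*16)**2 = (127 + 208)**2 = 335**2 = 112225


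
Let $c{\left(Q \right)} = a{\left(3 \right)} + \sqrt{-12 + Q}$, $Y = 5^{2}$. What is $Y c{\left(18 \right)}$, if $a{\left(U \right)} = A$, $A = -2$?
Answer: $-50 + 25 \sqrt{6} \approx 11.237$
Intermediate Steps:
$a{\left(U \right)} = -2$
$Y = 25$
$c{\left(Q \right)} = -2 + \sqrt{-12 + Q}$
$Y c{\left(18 \right)} = 25 \left(-2 + \sqrt{-12 + 18}\right) = 25 \left(-2 + \sqrt{6}\right) = -50 + 25 \sqrt{6}$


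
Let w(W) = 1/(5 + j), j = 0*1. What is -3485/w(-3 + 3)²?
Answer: -87125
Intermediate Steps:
j = 0
w(W) = ⅕ (w(W) = 1/(5 + 0) = 1/5 = ⅕)
-3485/w(-3 + 3)² = -3485/((⅕)²) = -3485/1/25 = -3485*25 = -87125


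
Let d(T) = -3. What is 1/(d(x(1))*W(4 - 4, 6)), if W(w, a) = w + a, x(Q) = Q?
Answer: -1/18 ≈ -0.055556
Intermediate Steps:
W(w, a) = a + w
1/(d(x(1))*W(4 - 4, 6)) = 1/(-3*(6 + (4 - 4))) = 1/(-3*(6 + 0)) = 1/(-3*6) = 1/(-18) = -1/18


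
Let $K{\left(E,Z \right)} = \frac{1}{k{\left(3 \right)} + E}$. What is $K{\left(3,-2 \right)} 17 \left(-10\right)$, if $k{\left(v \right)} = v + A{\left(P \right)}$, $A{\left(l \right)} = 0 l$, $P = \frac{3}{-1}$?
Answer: $- \frac{85}{3} \approx -28.333$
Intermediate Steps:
$P = -3$ ($P = 3 \left(-1\right) = -3$)
$A{\left(l \right)} = 0$
$k{\left(v \right)} = v$ ($k{\left(v \right)} = v + 0 = v$)
$K{\left(E,Z \right)} = \frac{1}{3 + E}$
$K{\left(3,-2 \right)} 17 \left(-10\right) = \frac{1}{3 + 3} \cdot 17 \left(-10\right) = \frac{1}{6} \cdot 17 \left(-10\right) = \frac{17}{6} \left(-10\right) = - \frac{85}{3}$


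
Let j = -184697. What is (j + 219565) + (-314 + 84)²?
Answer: 87768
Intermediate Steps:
(j + 219565) + (-314 + 84)² = (-184697 + 219565) + (-314 + 84)² = 34868 + (-230)² = 34868 + 52900 = 87768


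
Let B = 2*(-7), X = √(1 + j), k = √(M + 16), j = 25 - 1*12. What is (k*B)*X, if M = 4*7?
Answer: -28*√154 ≈ -347.47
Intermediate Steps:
M = 28
j = 13 (j = 25 - 12 = 13)
k = 2*√11 (k = √(28 + 16) = √44 = 2*√11 ≈ 6.6332)
X = √14 (X = √(1 + 13) = √14 ≈ 3.7417)
B = -14
(k*B)*X = ((2*√11)*(-14))*√14 = (-28*√11)*√14 = -28*√154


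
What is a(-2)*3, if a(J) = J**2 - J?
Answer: 18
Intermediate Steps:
a(-2)*3 = -2*(-1 - 2)*3 = -2*(-3)*3 = 6*3 = 18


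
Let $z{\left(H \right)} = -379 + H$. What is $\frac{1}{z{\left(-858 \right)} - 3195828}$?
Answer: $- \frac{1}{3197065} \approx -3.1279 \cdot 10^{-7}$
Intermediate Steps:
$\frac{1}{z{\left(-858 \right)} - 3195828} = \frac{1}{\left(-379 - 858\right) - 3195828} = \frac{1}{-1237 - 3195828} = \frac{1}{-3197065} = - \frac{1}{3197065}$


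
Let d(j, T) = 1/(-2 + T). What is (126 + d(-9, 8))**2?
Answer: 573049/36 ≈ 15918.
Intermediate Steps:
(126 + d(-9, 8))**2 = (126 + 1/(-2 + 8))**2 = (126 + 1/6)**2 = (757/6)**2 = 573049/36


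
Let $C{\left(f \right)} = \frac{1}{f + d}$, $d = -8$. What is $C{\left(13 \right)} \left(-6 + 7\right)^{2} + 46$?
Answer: $\frac{231}{5} \approx 46.2$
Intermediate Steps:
$C{\left(f \right)} = \frac{1}{-8 + f}$ ($C{\left(f \right)} = \frac{1}{f - 8} = \frac{1}{-8 + f}$)
$C{\left(13 \right)} \left(-6 + 7\right)^{2} + 46 = \frac{\left(-6 + 7\right)^{2}}{-8 + 13} + 46 = \frac{1^{2}}{5} + 46 = \frac{1}{5} \cdot 1 + 46 = \frac{1}{5} + 46 = \frac{231}{5}$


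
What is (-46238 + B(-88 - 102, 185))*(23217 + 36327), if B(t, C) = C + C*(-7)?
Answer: -2819289312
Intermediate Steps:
B(t, C) = -6*C (B(t, C) = C - 7*C = -6*C)
(-46238 + B(-88 - 102, 185))*(23217 + 36327) = (-46238 - 6*185)*(23217 + 36327) = (-46238 - 1110)*59544 = -47348*59544 = -2819289312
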